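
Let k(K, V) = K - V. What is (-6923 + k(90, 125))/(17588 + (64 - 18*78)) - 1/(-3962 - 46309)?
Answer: -58294895/136133868 ≈ -0.42822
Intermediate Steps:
(-6923 + k(90, 125))/(17588 + (64 - 18*78)) - 1/(-3962 - 46309) = (-6923 + (90 - 1*125))/(17588 + (64 - 18*78)) - 1/(-3962 - 46309) = (-6923 + (90 - 125))/(17588 + (64 - 1404)) - 1/(-50271) = (-6923 - 35)/(17588 - 1340) - 1*(-1/50271) = -6958/16248 + 1/50271 = -6958*1/16248 + 1/50271 = -3479/8124 + 1/50271 = -58294895/136133868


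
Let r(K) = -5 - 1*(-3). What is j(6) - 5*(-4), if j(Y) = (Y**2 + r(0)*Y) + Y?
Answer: 50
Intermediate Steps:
r(K) = -2 (r(K) = -5 + 3 = -2)
j(Y) = Y**2 - Y (j(Y) = (Y**2 - 2*Y) + Y = Y**2 - Y)
j(6) - 5*(-4) = 6*(-1 + 6) - 5*(-4) = 6*5 + 20 = 30 + 20 = 50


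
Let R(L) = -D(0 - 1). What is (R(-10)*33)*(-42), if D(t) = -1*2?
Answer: -2772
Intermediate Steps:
D(t) = -2
R(L) = 2 (R(L) = -1*(-2) = 2)
(R(-10)*33)*(-42) = (2*33)*(-42) = 66*(-42) = -2772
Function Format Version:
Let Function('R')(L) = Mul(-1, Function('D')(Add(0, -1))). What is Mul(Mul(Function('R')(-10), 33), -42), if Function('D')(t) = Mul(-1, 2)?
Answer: -2772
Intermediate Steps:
Function('D')(t) = -2
Function('R')(L) = 2 (Function('R')(L) = Mul(-1, -2) = 2)
Mul(Mul(Function('R')(-10), 33), -42) = Mul(Mul(2, 33), -42) = Mul(66, -42) = -2772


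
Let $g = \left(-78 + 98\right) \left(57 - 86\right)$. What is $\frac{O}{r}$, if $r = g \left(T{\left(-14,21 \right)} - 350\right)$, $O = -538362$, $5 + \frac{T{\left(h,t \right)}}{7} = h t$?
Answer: $- \frac{269181}{708470} \approx -0.37995$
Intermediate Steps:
$T{\left(h,t \right)} = -35 + 7 h t$
$g = -580$ ($g = 20 \left(-29\right) = -580$)
$r = 1416940$ ($r = - 580 \left(\left(-35 + 7 \left(-14\right) 21\right) - 350\right) = - 580 \left(\left(-35 - 2058\right) - 350\right) = - 580 \left(-2093 - 350\right) = \left(-580\right) \left(-2443\right) = 1416940$)
$\frac{O}{r} = - \frac{538362}{1416940} = \left(-538362\right) \frac{1}{1416940} = - \frac{269181}{708470}$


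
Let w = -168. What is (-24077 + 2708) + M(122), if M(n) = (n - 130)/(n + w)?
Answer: -491483/23 ≈ -21369.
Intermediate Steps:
M(n) = (-130 + n)/(-168 + n) (M(n) = (n - 130)/(n - 168) = (-130 + n)/(-168 + n))
(-24077 + 2708) + M(122) = (-24077 + 2708) + (-130 + 122)/(-168 + 122) = -21369 - 8/(-46) = -21369 - 1/46*(-8) = -21369 + 4/23 = -491483/23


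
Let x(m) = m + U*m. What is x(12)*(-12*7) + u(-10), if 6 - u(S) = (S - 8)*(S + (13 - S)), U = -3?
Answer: 2256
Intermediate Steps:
u(S) = 110 - 13*S (u(S) = 6 - (S - 8)*(S + (13 - S)) = 6 - (-8 + S)*13 = 6 - (-104 + 13*S) = 6 + (104 - 13*S) = 110 - 13*S)
x(m) = -2*m (x(m) = m - 3*m = -2*m)
x(12)*(-12*7) + u(-10) = (-2*12)*(-12*7) + (110 - 13*(-10)) = -24*(-84) + (110 + 130) = 2016 + 240 = 2256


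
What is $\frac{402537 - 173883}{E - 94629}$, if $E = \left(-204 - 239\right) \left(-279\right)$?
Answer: $\frac{38109}{4828} \approx 7.8933$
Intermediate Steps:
$E = 123597$ ($E = \left(-443\right) \left(-279\right) = 123597$)
$\frac{402537 - 173883}{E - 94629} = \frac{402537 - 173883}{123597 - 94629} = \frac{228654}{28968} = 228654 \cdot \frac{1}{28968} = \frac{38109}{4828}$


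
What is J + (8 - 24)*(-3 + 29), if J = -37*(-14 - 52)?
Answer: 2026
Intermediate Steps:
J = 2442 (J = -37*(-66) = 2442)
J + (8 - 24)*(-3 + 29) = 2442 + (8 - 24)*(-3 + 29) = 2442 - 16*26 = 2442 - 416 = 2026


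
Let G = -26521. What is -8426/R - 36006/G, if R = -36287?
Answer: 1530015668/962367527 ≈ 1.5898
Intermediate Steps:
-8426/R - 36006/G = -8426/(-36287) - 36006/(-26521) = -8426*(-1/36287) - 36006*(-1/26521) = 8426/36287 + 36006/26521 = 1530015668/962367527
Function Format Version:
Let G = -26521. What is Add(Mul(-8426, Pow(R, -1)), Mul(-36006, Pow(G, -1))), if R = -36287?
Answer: Rational(1530015668, 962367527) ≈ 1.5898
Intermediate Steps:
Add(Mul(-8426, Pow(R, -1)), Mul(-36006, Pow(G, -1))) = Add(Mul(-8426, Pow(-36287, -1)), Mul(-36006, Pow(-26521, -1))) = Add(Mul(-8426, Rational(-1, 36287)), Mul(-36006, Rational(-1, 26521))) = Add(Rational(8426, 36287), Rational(36006, 26521)) = Rational(1530015668, 962367527)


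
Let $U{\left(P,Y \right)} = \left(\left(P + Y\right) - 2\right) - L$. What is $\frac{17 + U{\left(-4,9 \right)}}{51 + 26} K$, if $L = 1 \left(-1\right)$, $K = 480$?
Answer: $\frac{1440}{11} \approx 130.91$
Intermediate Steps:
$L = -1$
$U{\left(P,Y \right)} = -1 + P + Y$ ($U{\left(P,Y \right)} = \left(\left(P + Y\right) - 2\right) - -1 = \left(-2 + P + Y\right) + 1 = -1 + P + Y$)
$\frac{17 + U{\left(-4,9 \right)}}{51 + 26} K = \frac{17 - -4}{51 + 26} \cdot 480 = \frac{17 + 4}{77} \cdot 480 = 21 \cdot \frac{1}{77} \cdot 480 = \frac{3}{11} \cdot 480 = \frac{1440}{11}$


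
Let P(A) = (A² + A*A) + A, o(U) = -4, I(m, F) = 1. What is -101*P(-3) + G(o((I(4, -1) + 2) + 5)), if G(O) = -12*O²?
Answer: -1707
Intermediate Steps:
P(A) = A + 2*A² (P(A) = (A² + A²) + A = 2*A² + A = A + 2*A²)
-101*P(-3) + G(o((I(4, -1) + 2) + 5)) = -(-303)*(1 + 2*(-3)) - 12*(-4)² = -(-303)*(1 - 6) - 12*16 = -(-303)*(-5) - 192 = -101*15 - 192 = -1515 - 192 = -1707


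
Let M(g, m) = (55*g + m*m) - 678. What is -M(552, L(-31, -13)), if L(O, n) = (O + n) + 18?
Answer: -30358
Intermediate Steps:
L(O, n) = 18 + O + n
M(g, m) = -678 + m² + 55*g (M(g, m) = (55*g + m²) - 678 = (m² + 55*g) - 678 = -678 + m² + 55*g)
-M(552, L(-31, -13)) = -(-678 + (18 - 31 - 13)² + 55*552) = -(-678 + (-26)² + 30360) = -(-678 + 676 + 30360) = -1*30358 = -30358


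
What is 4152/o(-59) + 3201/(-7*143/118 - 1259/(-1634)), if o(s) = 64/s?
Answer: -788643147/185884 ≈ -4242.7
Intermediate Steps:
4152/o(-59) + 3201/(-7*143/118 - 1259/(-1634)) = 4152/((64/(-59))) + 3201/(-7*143/118 - 1259/(-1634)) = 4152/((64*(-1/59))) + 3201/(-1001*1/118 - 1259*(-1/1634)) = 4152/(-64/59) + 3201/(-1001/118 + 1259/1634) = 4152*(-59/64) + 3201/(-371768/48203) = -30621/8 + 3201*(-48203/371768) = -30621/8 - 154297803/371768 = -788643147/185884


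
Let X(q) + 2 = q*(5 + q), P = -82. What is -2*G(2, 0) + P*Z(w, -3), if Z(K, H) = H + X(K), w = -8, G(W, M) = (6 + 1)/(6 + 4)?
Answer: -7797/5 ≈ -1559.4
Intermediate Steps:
X(q) = -2 + q*(5 + q)
G(W, M) = 7/10
Z(K, H) = -2 + H + K² + 5*K (Z(K, H) = H + (-2 + K² + 5*K) = -2 + H + K² + 5*K)
-2*G(2, 0) + P*Z(w, -3) = -2*7/10 - 82*(-2 - 3 + (-8)² + 5*(-8)) = -7/5 - 82*(-2 - 3 + 64 - 40) = -7/5 - 82*19 = -7/5 - 1558 = -7797/5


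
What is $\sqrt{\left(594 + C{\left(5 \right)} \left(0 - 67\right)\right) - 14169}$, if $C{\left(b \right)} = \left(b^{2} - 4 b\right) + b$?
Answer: $i \sqrt{14245} \approx 119.35 i$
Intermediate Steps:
$C{\left(b \right)} = b^{2} - 3 b$
$\sqrt{\left(594 + C{\left(5 \right)} \left(0 - 67\right)\right) - 14169} = \sqrt{\left(594 + 5 \left(-3 + 5\right) \left(0 - 67\right)\right) - 14169} = \sqrt{\left(594 + 5 \cdot 2 \left(-67\right)\right) - 14169} = \sqrt{\left(594 + 10 \left(-67\right)\right) - 14169} = \sqrt{\left(594 - 670\right) - 14169} = \sqrt{-76 - 14169} = \sqrt{-14245} = i \sqrt{14245}$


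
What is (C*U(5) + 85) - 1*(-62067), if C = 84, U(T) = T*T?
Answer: 64252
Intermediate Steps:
U(T) = T²
(C*U(5) + 85) - 1*(-62067) = (84*5² + 85) - 1*(-62067) = (84*25 + 85) + 62067 = (2100 + 85) + 62067 = 2185 + 62067 = 64252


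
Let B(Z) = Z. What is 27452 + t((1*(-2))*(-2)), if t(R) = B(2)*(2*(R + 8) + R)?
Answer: 27508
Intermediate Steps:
t(R) = 32 + 6*R (t(R) = 2*(2*(R + 8) + R) = 2*(2*(8 + R) + R) = 2*((16 + 2*R) + R) = 2*(16 + 3*R) = 32 + 6*R)
27452 + t((1*(-2))*(-2)) = 27452 + (32 + 6*((1*(-2))*(-2))) = 27452 + (32 + 6*(-2*(-2))) = 27452 + (32 + 6*4) = 27452 + (32 + 24) = 27452 + 56 = 27508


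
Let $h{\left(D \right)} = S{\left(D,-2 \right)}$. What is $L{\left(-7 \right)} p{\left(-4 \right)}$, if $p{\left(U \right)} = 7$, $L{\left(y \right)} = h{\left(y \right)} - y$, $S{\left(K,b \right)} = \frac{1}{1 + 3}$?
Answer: $\frac{203}{4} \approx 50.75$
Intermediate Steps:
$S{\left(K,b \right)} = \frac{1}{4}$
$h{\left(D \right)} = \frac{1}{4}$
$L{\left(y \right)} = \frac{1}{4} - y$
$L{\left(-7 \right)} p{\left(-4 \right)} = \left(\frac{1}{4} - -7\right) 7 = \left(\frac{1}{4} + 7\right) 7 = \frac{29}{4} \cdot 7 = \frac{203}{4}$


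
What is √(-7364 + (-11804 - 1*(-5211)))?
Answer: I*√13957 ≈ 118.14*I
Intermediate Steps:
√(-7364 + (-11804 - 1*(-5211))) = √(-7364 + (-11804 + 5211)) = √(-7364 - 6593) = √(-13957) = I*√13957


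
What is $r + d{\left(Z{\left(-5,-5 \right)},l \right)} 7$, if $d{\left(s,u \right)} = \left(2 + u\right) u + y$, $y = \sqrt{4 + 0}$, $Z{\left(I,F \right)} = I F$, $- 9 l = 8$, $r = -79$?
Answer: $- \frac{5825}{81} \approx -71.914$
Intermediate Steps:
$l = - \frac{8}{9}$ ($l = \left(- \frac{1}{9}\right) 8 = - \frac{8}{9} \approx -0.88889$)
$Z{\left(I,F \right)} = F I$
$y = 2$ ($y = \sqrt{4} = 2$)
$d{\left(s,u \right)} = 2 + u \left(2 + u\right)$ ($d{\left(s,u \right)} = \left(2 + u\right) u + 2 = u \left(2 + u\right) + 2 = 2 + u \left(2 + u\right)$)
$r + d{\left(Z{\left(-5,-5 \right)},l \right)} 7 = -79 + \left(2 + \left(- \frac{8}{9}\right)^{2} + 2 \left(- \frac{8}{9}\right)\right) 7 = -79 + \left(2 + \frac{64}{81} - \frac{16}{9}\right) 7 = -79 + \frac{82}{81} \cdot 7 = -79 + \frac{574}{81} = - \frac{5825}{81}$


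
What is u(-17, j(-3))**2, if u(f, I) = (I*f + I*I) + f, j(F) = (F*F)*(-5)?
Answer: 7689529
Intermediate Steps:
j(F) = -5*F**2 (j(F) = F**2*(-5) = -5*F**2)
u(f, I) = f + I**2 + I*f (u(f, I) = (I*f + I**2) + f = (I**2 + I*f) + f = f + I**2 + I*f)
u(-17, j(-3))**2 = (-17 + (-5*(-3)**2)**2 - 5*(-3)**2*(-17))**2 = (-17 + (-5*9)**2 - 5*9*(-17))**2 = (-17 + (-45)**2 - 45*(-17))**2 = (-17 + 2025 + 765)**2 = 2773**2 = 7689529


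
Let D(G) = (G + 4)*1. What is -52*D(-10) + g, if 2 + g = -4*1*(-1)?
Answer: 314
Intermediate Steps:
D(G) = 4 + G (D(G) = (4 + G)*1 = 4 + G)
g = 2 (g = -2 - 4*1*(-1) = -2 - 4*(-1) = -2 + 4 = 2)
-52*D(-10) + g = -52*(4 - 10) + 2 = -52*(-6) + 2 = 312 + 2 = 314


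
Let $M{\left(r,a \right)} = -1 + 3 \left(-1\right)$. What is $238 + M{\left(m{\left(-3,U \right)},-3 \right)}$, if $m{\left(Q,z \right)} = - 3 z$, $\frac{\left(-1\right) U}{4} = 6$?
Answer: $234$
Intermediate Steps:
$U = -24$ ($U = \left(-4\right) 6 = -24$)
$M{\left(r,a \right)} = -4$ ($M{\left(r,a \right)} = -1 - 3 = -4$)
$238 + M{\left(m{\left(-3,U \right)},-3 \right)} = 238 - 4 = 234$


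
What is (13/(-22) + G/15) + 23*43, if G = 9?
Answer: 108791/110 ≈ 989.01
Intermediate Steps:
(13/(-22) + G/15) + 23*43 = (13/(-22) + 9/15) + 23*43 = (13*(-1/22) + 9*(1/15)) + 989 = (-13/22 + ⅗) + 989 = 1/110 + 989 = 108791/110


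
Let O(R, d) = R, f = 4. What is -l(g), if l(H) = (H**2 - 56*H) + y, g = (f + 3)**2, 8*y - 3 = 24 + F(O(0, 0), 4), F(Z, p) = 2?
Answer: 2715/8 ≈ 339.38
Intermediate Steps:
y = 29/8 (y = 3/8 + (24 + 2)/8 = 3/8 + (1/8)*26 = 3/8 + 13/4 = 29/8 ≈ 3.6250)
g = 49 (g = (4 + 3)**2 = 7**2 = 49)
l(H) = 29/8 + H**2 - 56*H (l(H) = (H**2 - 56*H) + 29/8 = 29/8 + H**2 - 56*H)
-l(g) = -(29/8 + 49**2 - 56*49) = -(29/8 + 2401 - 2744) = -1*(-2715/8) = 2715/8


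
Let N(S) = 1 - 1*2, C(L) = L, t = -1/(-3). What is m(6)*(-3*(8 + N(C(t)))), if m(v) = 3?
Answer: -63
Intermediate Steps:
t = 1/3 (t = -1*(-1/3) = 1/3 ≈ 0.33333)
N(S) = -1 (N(S) = 1 - 2 = -1)
m(6)*(-3*(8 + N(C(t)))) = 3*(-3*(8 - 1)) = 3*(-3*7) = 3*(-21) = -63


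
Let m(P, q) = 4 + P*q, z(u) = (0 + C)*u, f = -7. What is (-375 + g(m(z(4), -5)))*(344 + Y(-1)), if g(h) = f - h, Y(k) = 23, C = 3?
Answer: -119642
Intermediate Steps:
z(u) = 3*u (z(u) = (0 + 3)*u = 3*u)
g(h) = -7 - h
(-375 + g(m(z(4), -5)))*(344 + Y(-1)) = (-375 + (-7 - (4 + (3*4)*(-5))))*(344 + 23) = (-375 + (-7 - (4 + 12*(-5))))*367 = (-375 + (-7 - (4 - 60)))*367 = (-375 + (-7 - 1*(-56)))*367 = (-375 + (-7 + 56))*367 = (-375 + 49)*367 = -326*367 = -119642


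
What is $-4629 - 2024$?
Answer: $-6653$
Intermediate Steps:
$-4629 - 2024 = -6653$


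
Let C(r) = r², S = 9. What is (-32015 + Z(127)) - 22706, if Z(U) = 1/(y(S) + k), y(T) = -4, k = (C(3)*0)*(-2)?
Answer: -218885/4 ≈ -54721.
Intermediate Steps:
k = 0 (k = (3²*0)*(-2) = (9*0)*(-2) = 0*(-2) = 0)
Z(U) = -¼ (Z(U) = 1/(-4 + 0) = 1/(-4) = -¼)
(-32015 + Z(127)) - 22706 = (-32015 - ¼) - 22706 = -128061/4 - 22706 = -218885/4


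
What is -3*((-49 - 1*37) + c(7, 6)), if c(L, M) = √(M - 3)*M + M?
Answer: 240 - 18*√3 ≈ 208.82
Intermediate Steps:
c(L, M) = M + M*√(-3 + M) (c(L, M) = √(-3 + M)*M + M = M*√(-3 + M) + M = M + M*√(-3 + M))
-3*((-49 - 1*37) + c(7, 6)) = -3*((-49 - 1*37) + 6*(1 + √(-3 + 6))) = -3*((-49 - 37) + 6*(1 + √3)) = -3*(-86 + (6 + 6*√3)) = -3*(-80 + 6*√3) = 240 - 18*√3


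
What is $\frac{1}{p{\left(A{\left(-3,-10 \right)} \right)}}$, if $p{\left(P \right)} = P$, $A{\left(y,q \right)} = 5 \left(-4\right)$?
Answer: $- \frac{1}{20} \approx -0.05$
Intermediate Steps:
$A{\left(y,q \right)} = -20$
$\frac{1}{p{\left(A{\left(-3,-10 \right)} \right)}} = \frac{1}{-20} = - \frac{1}{20}$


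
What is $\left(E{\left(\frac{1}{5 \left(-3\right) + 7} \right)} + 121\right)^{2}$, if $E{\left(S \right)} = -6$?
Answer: $13225$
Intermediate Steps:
$\left(E{\left(\frac{1}{5 \left(-3\right) + 7} \right)} + 121\right)^{2} = \left(-6 + 121\right)^{2} = 115^{2} = 13225$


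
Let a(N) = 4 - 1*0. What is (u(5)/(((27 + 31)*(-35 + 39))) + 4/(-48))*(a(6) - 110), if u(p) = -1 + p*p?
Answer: -371/174 ≈ -2.1322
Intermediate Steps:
a(N) = 4 (a(N) = 4 + 0 = 4)
u(p) = -1 + p²
(u(5)/(((27 + 31)*(-35 + 39))) + 4/(-48))*(a(6) - 110) = ((-1 + 5²)/(((27 + 31)*(-35 + 39))) + 4/(-48))*(4 - 110) = ((-1 + 25)/((58*4)) + 4*(-1/48))*(-106) = (24/232 - 1/12)*(-106) = (24*(1/232) - 1/12)*(-106) = (3/29 - 1/12)*(-106) = (7/348)*(-106) = -371/174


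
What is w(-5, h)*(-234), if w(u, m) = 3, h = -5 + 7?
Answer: -702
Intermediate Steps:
h = 2
w(-5, h)*(-234) = 3*(-234) = -702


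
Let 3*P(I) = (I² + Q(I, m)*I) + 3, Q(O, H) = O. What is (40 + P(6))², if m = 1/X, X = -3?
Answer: 4225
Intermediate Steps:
m = -⅓ (m = 1/(-3) = -⅓ ≈ -0.33333)
P(I) = 1 + 2*I²/3 (P(I) = ((I² + I*I) + 3)/3 = ((I² + I²) + 3)/3 = (2*I² + 3)/3 = (3 + 2*I²)/3 = 1 + 2*I²/3)
(40 + P(6))² = (40 + (1 + (⅔)*6²))² = (40 + (1 + (⅔)*36))² = (40 + (1 + 24))² = (40 + 25)² = 65² = 4225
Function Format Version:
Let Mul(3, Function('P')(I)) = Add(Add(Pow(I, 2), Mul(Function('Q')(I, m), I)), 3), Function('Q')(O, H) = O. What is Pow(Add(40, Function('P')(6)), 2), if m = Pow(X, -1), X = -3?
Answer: 4225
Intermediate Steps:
m = Rational(-1, 3) (m = Pow(-3, -1) = Rational(-1, 3) ≈ -0.33333)
Function('P')(I) = Add(1, Mul(Rational(2, 3), Pow(I, 2))) (Function('P')(I) = Mul(Rational(1, 3), Add(Add(Pow(I, 2), Mul(I, I)), 3)) = Mul(Rational(1, 3), Add(Add(Pow(I, 2), Pow(I, 2)), 3)) = Mul(Rational(1, 3), Add(Mul(2, Pow(I, 2)), 3)) = Mul(Rational(1, 3), Add(3, Mul(2, Pow(I, 2)))) = Add(1, Mul(Rational(2, 3), Pow(I, 2))))
Pow(Add(40, Function('P')(6)), 2) = Pow(Add(40, Add(1, Mul(Rational(2, 3), Pow(6, 2)))), 2) = Pow(Add(40, Add(1, Mul(Rational(2, 3), 36))), 2) = Pow(Add(40, Add(1, 24)), 2) = Pow(Add(40, 25), 2) = Pow(65, 2) = 4225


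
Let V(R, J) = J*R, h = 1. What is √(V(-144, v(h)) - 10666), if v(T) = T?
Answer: I*√10810 ≈ 103.97*I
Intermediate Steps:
√(V(-144, v(h)) - 10666) = √(1*(-144) - 10666) = √(-144 - 10666) = √(-10810) = I*√10810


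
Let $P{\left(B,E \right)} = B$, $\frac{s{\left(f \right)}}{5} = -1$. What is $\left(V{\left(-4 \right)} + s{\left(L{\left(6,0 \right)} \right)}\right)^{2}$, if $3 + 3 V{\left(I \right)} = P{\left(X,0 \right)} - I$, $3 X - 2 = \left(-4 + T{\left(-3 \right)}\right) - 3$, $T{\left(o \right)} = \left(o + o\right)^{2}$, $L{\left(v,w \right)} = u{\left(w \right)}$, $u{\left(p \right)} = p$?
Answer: $\frac{121}{81} \approx 1.4938$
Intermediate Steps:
$L{\left(v,w \right)} = w$
$s{\left(f \right)} = -5$ ($s{\left(f \right)} = 5 \left(-1\right) = -5$)
$T{\left(o \right)} = 4 o^{2}$ ($T{\left(o \right)} = \left(2 o\right)^{2} = 4 o^{2}$)
$X = \frac{31}{3}$ ($X = \frac{2}{3} + \frac{\left(-4 + 4 \left(-3\right)^{2}\right) - 3}{3} = \frac{2}{3} + \frac{\left(-4 + 4 \cdot 9\right) - 3}{3} = \frac{2}{3} + \frac{\left(-4 + 36\right) - 3}{3} = \frac{2}{3} + \frac{32 - 3}{3} = \frac{2}{3} + \frac{1}{3} \cdot 29 = \frac{2}{3} + \frac{29}{3} = \frac{31}{3} \approx 10.333$)
$V{\left(I \right)} = \frac{22}{9} - \frac{I}{3}$ ($V{\left(I \right)} = -1 + \frac{\frac{31}{3} - I}{3} = -1 - \left(- \frac{31}{9} + \frac{I}{3}\right) = \frac{22}{9} - \frac{I}{3}$)
$\left(V{\left(-4 \right)} + s{\left(L{\left(6,0 \right)} \right)}\right)^{2} = \left(\left(\frac{22}{9} - - \frac{4}{3}\right) - 5\right)^{2} = \left(\left(\frac{22}{9} + \frac{4}{3}\right) - 5\right)^{2} = \left(\frac{34}{9} - 5\right)^{2} = \left(- \frac{11}{9}\right)^{2} = \frac{121}{81}$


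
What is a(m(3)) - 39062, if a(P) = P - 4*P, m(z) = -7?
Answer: -39041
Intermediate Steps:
a(P) = -3*P
a(m(3)) - 39062 = -3*(-7) - 39062 = 21 - 39062 = -39041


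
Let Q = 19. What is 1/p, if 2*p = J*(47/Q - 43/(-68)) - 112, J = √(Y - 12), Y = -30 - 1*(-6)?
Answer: -93478784/5379749425 - 15554388*I/5379749425 ≈ -0.017376 - 0.0028913*I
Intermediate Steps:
Y = -24 (Y = -30 + 6 = -24)
J = 6*I (J = √(-24 - 12) = √(-36) = 6*I ≈ 6.0*I)
p = -56 + 12039*I/1292 (p = ((6*I)*(47/19 - 43/(-68)) - 112)/2 = ((6*I)*(47*(1/19) - 43*(-1/68)) - 112)/2 = ((6*I)*(47/19 + 43/68) - 112)/2 = ((6*I)*(4013/1292) - 112)/2 = (12039*I/646 - 112)/2 = (-112 + 12039*I/646)/2 = -56 + 12039*I/1292 ≈ -56.0 + 9.3181*I)
1/p = 1/(-56 + 12039*I/1292) = 1669264*(-56 - 12039*I/1292)/5379749425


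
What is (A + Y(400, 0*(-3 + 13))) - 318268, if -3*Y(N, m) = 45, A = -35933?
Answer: -354216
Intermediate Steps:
Y(N, m) = -15 (Y(N, m) = -⅓*45 = -15)
(A + Y(400, 0*(-3 + 13))) - 318268 = (-35933 - 15) - 318268 = -35948 - 318268 = -354216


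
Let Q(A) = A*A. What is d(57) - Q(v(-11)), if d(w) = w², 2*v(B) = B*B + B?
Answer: 224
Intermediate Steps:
v(B) = B/2 + B²/2 (v(B) = (B*B + B)/2 = (B² + B)/2 = (B + B²)/2 = B/2 + B²/2)
Q(A) = A²
d(57) - Q(v(-11)) = 57² - ((½)*(-11)*(1 - 11))² = 3249 - ((½)*(-11)*(-10))² = 3249 - 1*55² = 3249 - 1*3025 = 3249 - 3025 = 224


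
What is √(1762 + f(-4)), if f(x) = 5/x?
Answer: √7043/2 ≈ 41.961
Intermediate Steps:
√(1762 + f(-4)) = √(1762 + 5/(-4)) = √(1762 + 5*(-¼)) = √(1762 - 5/4) = √(7043/4) = √7043/2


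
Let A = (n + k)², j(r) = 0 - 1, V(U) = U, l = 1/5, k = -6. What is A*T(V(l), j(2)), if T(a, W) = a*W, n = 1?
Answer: -5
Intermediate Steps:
l = ⅕ ≈ 0.20000
j(r) = -1
T(a, W) = W*a
A = 25 (A = (1 - 6)² = (-5)² = 25)
A*T(V(l), j(2)) = 25*(-1*⅕) = 25*(-⅕) = -5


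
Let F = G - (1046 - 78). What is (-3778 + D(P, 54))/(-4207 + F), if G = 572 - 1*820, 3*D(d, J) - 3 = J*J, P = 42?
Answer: 15/29 ≈ 0.51724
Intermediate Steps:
D(d, J) = 1 + J²/3 (D(d, J) = 1 + (J*J)/3 = 1 + J²/3)
G = -248 (G = 572 - 820 = -248)
F = -1216 (F = -248 - (1046 - 78) = -248 - 1*968 = -248 - 968 = -1216)
(-3778 + D(P, 54))/(-4207 + F) = (-3778 + (1 + (⅓)*54²))/(-4207 - 1216) = (-3778 + (1 + (⅓)*2916))/(-5423) = (-3778 + (1 + 972))*(-1/5423) = (-3778 + 973)*(-1/5423) = -2805*(-1/5423) = 15/29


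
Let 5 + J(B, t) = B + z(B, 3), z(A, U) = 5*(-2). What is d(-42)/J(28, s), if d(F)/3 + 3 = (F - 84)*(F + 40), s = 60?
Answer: 747/13 ≈ 57.462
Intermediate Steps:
z(A, U) = -10
J(B, t) = -15 + B (J(B, t) = -5 + (B - 10) = -5 + (-10 + B) = -15 + B)
d(F) = -9 + 3*(-84 + F)*(40 + F) (d(F) = -9 + 3*((F - 84)*(F + 40)) = -9 + 3*((-84 + F)*(40 + F)) = -9 + 3*(-84 + F)*(40 + F))
d(-42)/J(28, s) = (-10089 - 132*(-42) + 3*(-42)²)/(-15 + 28) = (-10089 + 5544 + 3*1764)/13 = (-10089 + 5544 + 5292)*(1/13) = 747*(1/13) = 747/13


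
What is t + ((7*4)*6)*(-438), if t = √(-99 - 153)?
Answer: -73584 + 6*I*√7 ≈ -73584.0 + 15.875*I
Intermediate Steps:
t = 6*I*√7 (t = √(-252) = 6*I*√7 ≈ 15.875*I)
t + ((7*4)*6)*(-438) = 6*I*√7 + ((7*4)*6)*(-438) = 6*I*√7 + (28*6)*(-438) = 6*I*√7 + 168*(-438) = 6*I*√7 - 73584 = -73584 + 6*I*√7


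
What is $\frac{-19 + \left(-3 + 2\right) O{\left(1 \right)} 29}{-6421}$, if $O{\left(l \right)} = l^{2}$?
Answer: $\frac{48}{6421} \approx 0.0074755$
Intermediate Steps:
$\frac{-19 + \left(-3 + 2\right) O{\left(1 \right)} 29}{-6421} = \frac{-19 + \left(-3 + 2\right) 1^{2} \cdot 29}{-6421} = \left(-19 + \left(-1\right) 1 \cdot 29\right) \left(- \frac{1}{6421}\right) = \left(-19 - 29\right) \left(- \frac{1}{6421}\right) = \left(-48\right) \left(- \frac{1}{6421}\right) = \frac{48}{6421}$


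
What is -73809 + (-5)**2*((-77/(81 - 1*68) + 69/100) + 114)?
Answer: -3696671/52 ≈ -71090.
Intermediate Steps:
-73809 + (-5)**2*((-77/(81 - 1*68) + 69/100) + 114) = -73809 + 25*((-77/(81 - 68) + 69*(1/100)) + 114) = -73809 + 25*((-77/13 + 69/100) + 114) = -73809 + 25*(-6803/1300 + 114) = -73809 + 25*(141397/1300) = -73809 + 141397/52 = -3696671/52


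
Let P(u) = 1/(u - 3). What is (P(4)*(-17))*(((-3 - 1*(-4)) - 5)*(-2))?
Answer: -136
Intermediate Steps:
P(u) = 1/(-3 + u)
(P(4)*(-17))*(((-3 - 1*(-4)) - 5)*(-2)) = (-17/(-3 + 4))*(((-3 - 1*(-4)) - 5)*(-2)) = (-17/1)*(((-3 + 4) - 5)*(-2)) = (1*(-17))*((1 - 5)*(-2)) = -(-68)*(-2) = -17*8 = -136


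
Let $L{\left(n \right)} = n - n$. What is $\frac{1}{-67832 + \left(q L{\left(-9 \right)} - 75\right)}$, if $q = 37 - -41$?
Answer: $- \frac{1}{67907} \approx -1.4726 \cdot 10^{-5}$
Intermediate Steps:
$L{\left(n \right)} = 0$
$q = 78$ ($q = 37 + 41 = 78$)
$\frac{1}{-67832 + \left(q L{\left(-9 \right)} - 75\right)} = \frac{1}{-67832 + \left(78 \cdot 0 - 75\right)} = \frac{1}{-67832 + \left(0 - 75\right)} = \frac{1}{-67832 - 75} = \frac{1}{-67907} = - \frac{1}{67907}$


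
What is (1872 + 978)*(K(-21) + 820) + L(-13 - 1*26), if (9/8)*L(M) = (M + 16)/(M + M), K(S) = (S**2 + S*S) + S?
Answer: 1681588442/351 ≈ 4.7908e+6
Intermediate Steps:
K(S) = S + 2*S**2 (K(S) = (S**2 + S**2) + S = 2*S**2 + S = S + 2*S**2)
L(M) = 4*(16 + M)/(9*M) (L(M) = 8*((M + 16)/(M + M))/9 = 8*((16 + M)/((2*M)))/9 = 8*((16 + M)*(1/(2*M)))/9 = 8*((16 + M)/(2*M))/9 = 4*(16 + M)/(9*M))
(1872 + 978)*(K(-21) + 820) + L(-13 - 1*26) = (1872 + 978)*(-21*(1 + 2*(-21)) + 820) + 4*(16 + (-13 - 1*26))/(9*(-13 - 1*26)) = 2850*(-21*(1 - 42) + 820) + 4*(16 + (-13 - 26))/(9*(-13 - 26)) = 2850*(-21*(-41) + 820) + (4/9)*(16 - 39)/(-39) = 2850*(861 + 820) + (4/9)*(-1/39)*(-23) = 2850*1681 + 92/351 = 4790850 + 92/351 = 1681588442/351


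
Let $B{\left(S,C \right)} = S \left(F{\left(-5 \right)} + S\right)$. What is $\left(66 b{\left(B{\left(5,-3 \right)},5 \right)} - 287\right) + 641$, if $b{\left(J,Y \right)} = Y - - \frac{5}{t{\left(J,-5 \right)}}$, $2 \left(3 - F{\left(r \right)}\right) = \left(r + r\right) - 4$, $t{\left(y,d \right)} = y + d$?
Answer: $\frac{4821}{7} \approx 688.71$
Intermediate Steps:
$t{\left(y,d \right)} = d + y$
$F{\left(r \right)} = 5 - r$ ($F{\left(r \right)} = 3 - \frac{\left(r + r\right) - 4}{2} = 3 - \frac{2 r - 4}{2} = 3 - \frac{-4 + 2 r}{2} = 3 - \left(-2 + r\right) = 5 - r$)
$B{\left(S,C \right)} = S \left(10 + S\right)$ ($B{\left(S,C \right)} = S \left(\left(5 - -5\right) + S\right) = S \left(\left(5 + 5\right) + S\right) = S \left(10 + S\right)$)
$b{\left(J,Y \right)} = Y + \frac{5}{-5 + J}$ ($b{\left(J,Y \right)} = Y - - \frac{5}{-5 + J} = Y + \frac{5}{-5 + J}$)
$\left(66 b{\left(B{\left(5,-3 \right)},5 \right)} - 287\right) + 641 = \left(66 \frac{5 + 5 \left(-5 + 5 \left(10 + 5\right)\right)}{-5 + 5 \left(10 + 5\right)} - 287\right) + 641 = \left(66 \frac{5 + 5 \left(-5 + 5 \cdot 15\right)}{-5 + 5 \cdot 15} - 287\right) + 641 = \left(66 \frac{5 + 5 \left(-5 + 75\right)}{-5 + 75} - 287\right) + 641 = \left(66 \frac{5 + 5 \cdot 70}{70} - 287\right) + 641 = \left(66 \frac{5 + 350}{70} - 287\right) + 641 = \left(66 \cdot \frac{1}{70} \cdot 355 - 287\right) + 641 = \left(66 \cdot \frac{71}{14} - 287\right) + 641 = \left(\frac{2343}{7} - 287\right) + 641 = \frac{334}{7} + 641 = \frac{4821}{7}$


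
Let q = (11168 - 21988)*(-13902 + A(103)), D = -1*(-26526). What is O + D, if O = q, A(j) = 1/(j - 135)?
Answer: 1203572033/8 ≈ 1.5045e+8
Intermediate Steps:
A(j) = 1/(-135 + j)
D = 26526
q = 1203359825/8 (q = (11168 - 21988)*(-13902 + 1/(-135 + 103)) = -10820*(-13902 + 1/(-32)) = -10820*(-13902 - 1/32) = -10820*(-444865/32) = 1203359825/8 ≈ 1.5042e+8)
O = 1203359825/8 ≈ 1.5042e+8
O + D = 1203359825/8 + 26526 = 1203572033/8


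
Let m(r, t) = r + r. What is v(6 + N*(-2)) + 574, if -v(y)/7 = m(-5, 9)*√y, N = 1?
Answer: 714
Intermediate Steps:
m(r, t) = 2*r
v(y) = 70*√y (v(y) = -7*2*(-5)*√y = -(-70)*√y = 70*√y)
v(6 + N*(-2)) + 574 = 70*√(6 + 1*(-2)) + 574 = 70*√(6 - 2) + 574 = 70*√4 + 574 = 70*2 + 574 = 140 + 574 = 714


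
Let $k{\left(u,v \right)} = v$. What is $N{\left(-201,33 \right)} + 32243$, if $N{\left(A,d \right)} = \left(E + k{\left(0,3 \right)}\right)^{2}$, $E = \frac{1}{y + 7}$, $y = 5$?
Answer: $\frac{4644361}{144} \approx 32253.0$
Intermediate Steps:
$E = \frac{1}{12}$ ($E = \frac{1}{5 + 7} = \frac{1}{12} \approx 0.083333$)
$N{\left(A,d \right)} = \frac{1369}{144}$ ($N{\left(A,d \right)} = \left(\frac{1}{12} + 3\right)^{2} = \left(\frac{37}{12}\right)^{2} = \frac{1369}{144}$)
$N{\left(-201,33 \right)} + 32243 = \frac{1369}{144} + 32243 = \frac{4644361}{144}$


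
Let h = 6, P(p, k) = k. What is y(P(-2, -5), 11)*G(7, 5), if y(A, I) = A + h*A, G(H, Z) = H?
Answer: -245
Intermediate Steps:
y(A, I) = 7*A (y(A, I) = A + 6*A = 7*A)
y(P(-2, -5), 11)*G(7, 5) = (7*(-5))*7 = -35*7 = -245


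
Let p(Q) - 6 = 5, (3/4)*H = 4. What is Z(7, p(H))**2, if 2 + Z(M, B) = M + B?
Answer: 256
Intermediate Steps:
H = 16/3 (H = (4/3)*4 = 16/3 ≈ 5.3333)
p(Q) = 11 (p(Q) = 6 + 5 = 11)
Z(M, B) = -2 + B + M (Z(M, B) = -2 + (M + B) = -2 + (B + M) = -2 + B + M)
Z(7, p(H))**2 = (-2 + 11 + 7)**2 = 16**2 = 256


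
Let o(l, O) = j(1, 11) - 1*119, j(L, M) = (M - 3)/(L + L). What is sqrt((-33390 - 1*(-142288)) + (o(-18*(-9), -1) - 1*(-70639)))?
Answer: sqrt(179422) ≈ 423.58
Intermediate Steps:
j(L, M) = (-3 + M)/(2*L) (j(L, M) = (-3 + M)/((2*L)) = (-3 + M)*(1/(2*L)) = (-3 + M)/(2*L))
o(l, O) = -115 (o(l, O) = (1/2)*(-3 + 11)/1 - 1*119 = (1/2)*1*8 - 119 = 4 - 119 = -115)
sqrt((-33390 - 1*(-142288)) + (o(-18*(-9), -1) - 1*(-70639))) = sqrt((-33390 - 1*(-142288)) + (-115 - 1*(-70639))) = sqrt((-33390 + 142288) + (-115 + 70639)) = sqrt(108898 + 70524) = sqrt(179422)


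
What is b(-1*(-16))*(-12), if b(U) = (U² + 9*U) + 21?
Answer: -5052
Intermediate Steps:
b(U) = 21 + U² + 9*U
b(-1*(-16))*(-12) = (21 + (-1*(-16))² + 9*(-1*(-16)))*(-12) = (21 + 16² + 9*16)*(-12) = (21 + 256 + 144)*(-12) = 421*(-12) = -5052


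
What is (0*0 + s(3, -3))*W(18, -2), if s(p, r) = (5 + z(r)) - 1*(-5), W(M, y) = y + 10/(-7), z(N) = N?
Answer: -24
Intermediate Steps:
W(M, y) = -10/7 + y (W(M, y) = y + 10*(-⅐) = y - 10/7 = -10/7 + y)
s(p, r) = 10 + r (s(p, r) = (5 + r) - 1*(-5) = (5 + r) + 5 = 10 + r)
(0*0 + s(3, -3))*W(18, -2) = (0*0 + (10 - 3))*(-10/7 - 2) = (0 + 7)*(-24/7) = 7*(-24/7) = -24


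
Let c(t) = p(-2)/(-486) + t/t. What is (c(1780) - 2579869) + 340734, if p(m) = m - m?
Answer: -2239134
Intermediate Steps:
p(m) = 0
c(t) = 1 (c(t) = 0/(-486) + t/t = 0*(-1/486) + 1 = 0 + 1 = 1)
(c(1780) - 2579869) + 340734 = (1 - 2579869) + 340734 = -2579868 + 340734 = -2239134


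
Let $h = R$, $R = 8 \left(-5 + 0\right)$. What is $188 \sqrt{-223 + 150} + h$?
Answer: $-40 + 188 i \sqrt{73} \approx -40.0 + 1606.3 i$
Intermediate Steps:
$R = -40$ ($R = 8 \left(-5\right) = -40$)
$h = -40$
$188 \sqrt{-223 + 150} + h = 188 \sqrt{-223 + 150} - 40 = 188 \sqrt{-73} - 40 = 188 i \sqrt{73} - 40 = -40 + 188 i \sqrt{73}$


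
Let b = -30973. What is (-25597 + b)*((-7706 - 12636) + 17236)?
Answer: 175706420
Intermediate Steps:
(-25597 + b)*((-7706 - 12636) + 17236) = (-25597 - 30973)*((-7706 - 12636) + 17236) = -56570*(-20342 + 17236) = -56570*(-3106) = 175706420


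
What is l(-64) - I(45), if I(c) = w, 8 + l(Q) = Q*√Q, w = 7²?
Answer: -57 - 512*I ≈ -57.0 - 512.0*I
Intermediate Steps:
w = 49
l(Q) = -8 + Q^(3/2) (l(Q) = -8 + Q*√Q = -8 + Q^(3/2))
I(c) = 49
l(-64) - I(45) = (-8 + (-64)^(3/2)) - 1*49 = (-8 - 512*I) - 49 = -57 - 512*I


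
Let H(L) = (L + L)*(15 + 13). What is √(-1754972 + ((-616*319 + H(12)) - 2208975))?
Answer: I*√4159779 ≈ 2039.6*I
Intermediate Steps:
H(L) = 56*L (H(L) = (2*L)*28 = 56*L)
√(-1754972 + ((-616*319 + H(12)) - 2208975)) = √(-1754972 + ((-616*319 + 56*12) - 2208975)) = √(-1754972 + ((-196504 + 672) - 2208975)) = √(-1754972 + (-195832 - 2208975)) = √(-1754972 - 2404807) = √(-4159779) = I*√4159779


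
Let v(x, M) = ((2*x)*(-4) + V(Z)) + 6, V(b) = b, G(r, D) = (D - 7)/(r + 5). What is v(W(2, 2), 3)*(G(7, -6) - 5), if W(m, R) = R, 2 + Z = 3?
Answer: 219/4 ≈ 54.750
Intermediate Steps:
Z = 1 (Z = -2 + 3 = 1)
G(r, D) = (-7 + D)/(5 + r)
v(x, M) = 7 - 8*x (v(x, M) = ((2*x)*(-4) + 1) + 6 = (-8*x + 1) + 6 = (1 - 8*x) + 6 = 7 - 8*x)
v(W(2, 2), 3)*(G(7, -6) - 5) = (7 - 8*2)*((-7 - 6)/(5 + 7) - 5) = (7 - 16)*(-13/12 - 5) = -9*((1/12)*(-13) - 5) = -9*(-13/12 - 5) = -9*(-73/12) = 219/4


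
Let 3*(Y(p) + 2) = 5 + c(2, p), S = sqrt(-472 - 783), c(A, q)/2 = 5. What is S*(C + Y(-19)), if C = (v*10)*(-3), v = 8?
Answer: -237*I*sqrt(1255) ≈ -8396.0*I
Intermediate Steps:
c(A, q) = 10 (c(A, q) = 2*5 = 10)
S = I*sqrt(1255) (S = sqrt(-1255) = I*sqrt(1255) ≈ 35.426*I)
Y(p) = 3 (Y(p) = -2 + (5 + 10)/3 = -2 + (1/3)*15 = -2 + 5 = 3)
C = -240 (C = (8*10)*(-3) = 80*(-3) = -240)
S*(C + Y(-19)) = (I*sqrt(1255))*(-240 + 3) = (I*sqrt(1255))*(-237) = -237*I*sqrt(1255)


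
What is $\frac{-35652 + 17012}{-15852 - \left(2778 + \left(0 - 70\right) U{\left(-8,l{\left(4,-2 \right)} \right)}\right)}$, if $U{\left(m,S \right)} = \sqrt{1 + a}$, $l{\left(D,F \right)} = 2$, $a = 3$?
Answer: $\frac{1864}{1849} \approx 1.0081$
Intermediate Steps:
$U{\left(m,S \right)} = 2$ ($U{\left(m,S \right)} = \sqrt{1 + 3} = \sqrt{4} = 2$)
$\frac{-35652 + 17012}{-15852 - \left(2778 + \left(0 - 70\right) U{\left(-8,l{\left(4,-2 \right)} \right)}\right)} = \frac{-35652 + 17012}{-15852 + \left(\left(69 + 39 \left(-73\right)\right) - \left(0 - 70\right) 2\right)} = - \frac{18640}{-15852 + \left(\left(69 - 2847\right) - \left(-70\right) 2\right)} = - \frac{18640}{-15852 - 2638} = - \frac{18640}{-18490} = \left(-18640\right) \left(- \frac{1}{18490}\right) = \frac{1864}{1849}$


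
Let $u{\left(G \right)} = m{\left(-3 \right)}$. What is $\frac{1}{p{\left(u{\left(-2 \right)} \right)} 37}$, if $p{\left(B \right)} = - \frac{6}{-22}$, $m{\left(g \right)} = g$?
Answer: $\frac{11}{111} \approx 0.099099$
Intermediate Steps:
$u{\left(G \right)} = -3$
$p{\left(B \right)} = \frac{3}{11}$ ($p{\left(B \right)} = \left(-6\right) \left(- \frac{1}{22}\right) = \frac{3}{11}$)
$\frac{1}{p{\left(u{\left(-2 \right)} \right)} 37} = \frac{1}{\frac{3}{11} \cdot 37} = \frac{1}{\frac{111}{11}} = \frac{11}{111}$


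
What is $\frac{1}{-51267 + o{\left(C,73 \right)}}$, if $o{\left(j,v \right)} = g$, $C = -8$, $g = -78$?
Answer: $- \frac{1}{51345} \approx -1.9476 \cdot 10^{-5}$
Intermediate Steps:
$o{\left(j,v \right)} = -78$
$\frac{1}{-51267 + o{\left(C,73 \right)}} = \frac{1}{-51267 - 78} = \frac{1}{-51345} = - \frac{1}{51345}$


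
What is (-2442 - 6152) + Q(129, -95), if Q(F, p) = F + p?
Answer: -8560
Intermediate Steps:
(-2442 - 6152) + Q(129, -95) = (-2442 - 6152) + (129 - 95) = -8594 + 34 = -8560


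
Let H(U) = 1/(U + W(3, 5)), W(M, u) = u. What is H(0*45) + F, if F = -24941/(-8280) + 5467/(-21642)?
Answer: 88390919/29865960 ≈ 2.9596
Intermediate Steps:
F = 82417727/29865960 (F = -24941*(-1/8280) + 5467*(-1/21642) = 24941/8280 - 5467/21642 = 82417727/29865960 ≈ 2.7596)
H(U) = 1/(5 + U) (H(U) = 1/(U + 5) = 1/(5 + U))
H(0*45) + F = 1/(5 + 0*45) + 82417727/29865960 = 1/(5 + 0) + 82417727/29865960 = 1/5 + 82417727/29865960 = ⅕ + 82417727/29865960 = 88390919/29865960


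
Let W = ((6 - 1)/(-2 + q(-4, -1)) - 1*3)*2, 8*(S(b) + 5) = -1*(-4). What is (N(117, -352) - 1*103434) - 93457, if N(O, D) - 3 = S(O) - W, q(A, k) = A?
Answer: -1181309/6 ≈ -1.9688e+5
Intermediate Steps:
S(b) = -9/2 (S(b) = -5 + (-1*(-4))/8 = -5 + (⅛)*4 = -5 + ½ = -9/2)
W = -23/3 (W = ((6 - 1)/(-2 - 4) - 1*3)*2 = (5/(-6) - 3)*2 = (5*(-⅙) - 3)*2 = (-⅚ - 3)*2 = -23/6*2 = -23/3 ≈ -7.6667)
N(O, D) = 37/6 (N(O, D) = 3 + (-9/2 - 1*(-23/3)) = 3 + (-9/2 + 23/3) = 3 + 19/6 = 37/6)
(N(117, -352) - 1*103434) - 93457 = (37/6 - 1*103434) - 93457 = (37/6 - 103434) - 93457 = -620567/6 - 93457 = -1181309/6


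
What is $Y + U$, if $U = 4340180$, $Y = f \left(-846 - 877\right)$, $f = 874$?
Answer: $2834278$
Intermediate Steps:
$Y = -1505902$ ($Y = 874 \left(-846 - 877\right) = 874 \left(-1723\right) = -1505902$)
$Y + U = -1505902 + 4340180 = 2834278$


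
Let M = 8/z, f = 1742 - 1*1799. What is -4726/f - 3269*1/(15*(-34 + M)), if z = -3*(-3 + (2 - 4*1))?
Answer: 2558785/28614 ≈ 89.424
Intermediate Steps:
z = 15 (z = -3*(-3 + (2 - 4)) = -3*(-3 - 2) = -3*(-5) = 15)
f = -57 (f = 1742 - 1799 = -57)
M = 8/15 ≈ 0.53333
-4726/f - 3269*1/(15*(-34 + M)) = -4726/(-57) - 3269*1/(15*(-34 + 8/15)) = -4726*(-1/57) - 3269/(15*(-502/15)) = 4726/57 - 3269/(-502) = 4726/57 - 3269*(-1/502) = 4726/57 + 3269/502 = 2558785/28614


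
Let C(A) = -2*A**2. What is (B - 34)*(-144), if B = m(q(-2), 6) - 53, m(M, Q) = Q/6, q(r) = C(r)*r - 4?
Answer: 12384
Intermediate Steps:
q(r) = -4 - 2*r**3 (q(r) = (-2*r**2)*r - 4 = -2*r**3 - 4 = -4 - 2*r**3)
m(M, Q) = Q/6 (m(M, Q) = Q*(1/6) = Q/6)
B = -52 (B = (1/6)*6 - 53 = 1 - 53 = -52)
(B - 34)*(-144) = (-52 - 34)*(-144) = -86*(-144) = 12384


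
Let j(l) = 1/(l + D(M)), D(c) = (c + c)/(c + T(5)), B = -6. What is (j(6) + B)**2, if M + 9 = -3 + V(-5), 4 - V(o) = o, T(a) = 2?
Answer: 5041/144 ≈ 35.007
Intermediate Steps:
V(o) = 4 - o
M = -3 (M = -9 + (-3 + (4 - 1*(-5))) = -9 + (-3 + (4 + 5)) = -9 + (-3 + 9) = -9 + 6 = -3)
D(c) = 2*c/(2 + c) (D(c) = (c + c)/(c + 2) = (2*c)/(2 + c) = 2*c/(2 + c))
j(l) = 1/(6 + l) (j(l) = 1/(l + 2*(-3)/(2 - 3)) = 1/(l + 2*(-3)/(-1)) = 1/(l + 2*(-3)*(-1)) = 1/(l + 6) = 1/(6 + l))
(j(6) + B)**2 = (1/(6 + 6) - 6)**2 = (1/12 - 6)**2 = (-71/12)**2 = 5041/144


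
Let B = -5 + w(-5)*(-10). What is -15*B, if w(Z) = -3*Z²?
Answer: -11175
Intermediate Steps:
B = 745 (B = -5 - 3*(-5)²*(-10) = -5 - 3*25*(-10) = -5 - 75*(-10) = -5 + 750 = 745)
-15*B = -15*745 = -11175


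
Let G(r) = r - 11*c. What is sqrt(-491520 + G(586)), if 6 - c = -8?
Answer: 4*I*sqrt(30693) ≈ 700.78*I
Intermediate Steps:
c = 14 (c = 6 - 1*(-8) = 6 + 8 = 14)
G(r) = -154 + r (G(r) = r - 11*14 = r - 154 = -154 + r)
sqrt(-491520 + G(586)) = sqrt(-491520 + (-154 + 586)) = sqrt(-491520 + 432) = sqrt(-491088) = 4*I*sqrt(30693)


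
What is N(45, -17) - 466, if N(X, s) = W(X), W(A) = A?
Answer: -421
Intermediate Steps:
N(X, s) = X
N(45, -17) - 466 = 45 - 466 = -421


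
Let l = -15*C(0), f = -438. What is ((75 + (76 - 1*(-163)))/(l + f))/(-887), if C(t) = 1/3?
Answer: 314/392941 ≈ 0.00079910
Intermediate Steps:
C(t) = ⅓ (C(t) = 1*(⅓) = ⅓)
l = -5 (l = -15*⅓ = -5)
((75 + (76 - 1*(-163)))/(l + f))/(-887) = ((75 + (76 - 1*(-163)))/(-5 - 438))/(-887) = ((75 + (76 + 163))/(-443))*(-1/887) = ((75 + 239)*(-1/443))*(-1/887) = (314*(-1/443))*(-1/887) = -314/443*(-1/887) = 314/392941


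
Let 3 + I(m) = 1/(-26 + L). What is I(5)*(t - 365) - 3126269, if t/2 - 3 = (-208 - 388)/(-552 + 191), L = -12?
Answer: -42871391337/13718 ≈ -3.1252e+6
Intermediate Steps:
I(m) = -115/38 (I(m) = -3 + 1/(-26 - 12) = -3 + 1/(-38) = -3 - 1/38 = -115/38)
t = 3358/361 (t = 6 + 2*((-208 - 388)/(-552 + 191)) = 6 + 2*(-596/(-361)) = 6 + 2*(-596*(-1/361)) = 6 + 2*(596/361) = 6 + 1192/361 = 3358/361 ≈ 9.3019)
I(5)*(t - 365) - 3126269 = -115*(3358/361 - 365)/38 - 3126269 = -115/38*(-128407/361) - 3126269 = 14766805/13718 - 3126269 = -42871391337/13718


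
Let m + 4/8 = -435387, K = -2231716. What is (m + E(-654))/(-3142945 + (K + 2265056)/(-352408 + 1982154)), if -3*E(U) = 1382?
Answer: 2130965418697/15366606025890 ≈ 0.13867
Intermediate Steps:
E(U) = -1382/3 (E(U) = -1/3*1382 = -1382/3)
m = -870775/2 (m = -1/2 - 435387 = -870775/2 ≈ -4.3539e+5)
(m + E(-654))/(-3142945 + (K + 2265056)/(-352408 + 1982154)) = (-870775/2 - 1382/3)/(-3142945 + (-2231716 + 2265056)/(-352408 + 1982154)) = -2615089/(6*(-3142945 + 33340/1629746)) = -2615089/(6*(-3142945 + 33340*(1/1629746))) = -2615089/(6*(-3142945 + 16670/814873)) = -2615089/(6*(-2561101004315/814873)) = -2615089/6*(-814873/2561101004315) = 2130965418697/15366606025890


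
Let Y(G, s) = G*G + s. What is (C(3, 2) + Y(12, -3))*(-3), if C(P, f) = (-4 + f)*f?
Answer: -411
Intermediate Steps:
C(P, f) = f*(-4 + f)
Y(G, s) = s + G² (Y(G, s) = G² + s = s + G²)
(C(3, 2) + Y(12, -3))*(-3) = (2*(-4 + 2) + (-3 + 12²))*(-3) = (2*(-2) + (-3 + 144))*(-3) = (-4 + 141)*(-3) = 137*(-3) = -411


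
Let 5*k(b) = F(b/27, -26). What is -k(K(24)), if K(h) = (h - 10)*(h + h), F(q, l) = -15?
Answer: 3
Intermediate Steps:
K(h) = 2*h*(-10 + h) (K(h) = (-10 + h)*(2*h) = 2*h*(-10 + h))
k(b) = -3 (k(b) = (1/5)*(-15) = -3)
-k(K(24)) = -1*(-3) = 3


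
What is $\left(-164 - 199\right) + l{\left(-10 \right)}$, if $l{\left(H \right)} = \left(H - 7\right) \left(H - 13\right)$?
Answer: $28$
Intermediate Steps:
$l{\left(H \right)} = \left(-13 + H\right) \left(-7 + H\right)$ ($l{\left(H \right)} = \left(-7 + H\right) \left(-13 + H\right) = \left(-13 + H\right) \left(-7 + H\right)$)
$\left(-164 - 199\right) + l{\left(-10 \right)} = \left(-164 - 199\right) + \left(91 + \left(-10\right)^{2} - -200\right) = \left(-164 - 199\right) + \left(91 + 100 + 200\right) = -363 + 391 = 28$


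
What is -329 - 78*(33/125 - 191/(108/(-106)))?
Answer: -16843166/1125 ≈ -14972.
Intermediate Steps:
-329 - 78*(33/125 - 191/(108/(-106))) = -329 - 78*(33*(1/125) - 191/(108*(-1/106))) = -329 - 78*(33/125 - 191/(-54/53)) = -329 - 78*(33/125 - 191*(-53/54)) = -329 - 78*(33/125 + 10123/54) = -329 - 78*1267157/6750 = -329 - 16473041/1125 = -16843166/1125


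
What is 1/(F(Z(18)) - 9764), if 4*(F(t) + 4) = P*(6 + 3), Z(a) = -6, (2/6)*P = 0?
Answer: -1/9768 ≈ -0.00010238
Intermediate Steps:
P = 0 (P = 3*0 = 0)
F(t) = -4 (F(t) = -4 + (0*(6 + 3))/4 = -4 + (0*9)/4 = -4 + (1/4)*0 = -4 + 0 = -4)
1/(F(Z(18)) - 9764) = 1/(-4 - 9764) = 1/(-9768) = -1/9768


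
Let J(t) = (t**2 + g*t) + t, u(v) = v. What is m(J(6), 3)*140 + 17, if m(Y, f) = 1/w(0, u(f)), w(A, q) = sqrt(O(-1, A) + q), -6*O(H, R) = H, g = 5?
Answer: 17 + 140*sqrt(114)/19 ≈ 95.673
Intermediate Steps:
O(H, R) = -H/6
w(A, q) = sqrt(1/6 + q) (w(A, q) = sqrt(-1/6*(-1) + q) = sqrt(1/6 + q))
J(t) = t**2 + 6*t (J(t) = (t**2 + 5*t) + t = t**2 + 6*t)
m(Y, f) = 6/sqrt(6 + 36*f) (m(Y, f) = 1/(sqrt(6 + 36*f)/6) = 6/sqrt(6 + 36*f))
m(J(6), 3)*140 + 17 = (sqrt(6)/sqrt(1 + 6*3))*140 + 17 = (sqrt(6)/sqrt(1 + 18))*140 + 17 = (sqrt(6)/sqrt(19))*140 + 17 = (sqrt(6)*(sqrt(19)/19))*140 + 17 = (sqrt(114)/19)*140 + 17 = 140*sqrt(114)/19 + 17 = 17 + 140*sqrt(114)/19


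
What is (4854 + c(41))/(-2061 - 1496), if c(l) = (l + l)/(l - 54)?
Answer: -63020/46241 ≈ -1.3629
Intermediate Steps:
c(l) = 2*l/(-54 + l) (c(l) = (2*l)/(-54 + l) = 2*l/(-54 + l))
(4854 + c(41))/(-2061 - 1496) = (4854 + 2*41/(-54 + 41))/(-2061 - 1496) = (4854 + 2*41/(-13))/(-3557) = (4854 + 2*41*(-1/13))*(-1/3557) = (4854 - 82/13)*(-1/3557) = (63020/13)*(-1/3557) = -63020/46241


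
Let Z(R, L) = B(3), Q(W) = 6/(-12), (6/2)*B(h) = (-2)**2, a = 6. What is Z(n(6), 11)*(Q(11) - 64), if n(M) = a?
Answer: -86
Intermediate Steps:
B(h) = 4/3 (B(h) = (1/3)*(-2)**2 = (1/3)*4 = 4/3)
n(M) = 6
Q(W) = -1/2 (Q(W) = 6*(-1/12) = -1/2)
Z(R, L) = 4/3
Z(n(6), 11)*(Q(11) - 64) = 4*(-1/2 - 64)/3 = (4/3)*(-129/2) = -86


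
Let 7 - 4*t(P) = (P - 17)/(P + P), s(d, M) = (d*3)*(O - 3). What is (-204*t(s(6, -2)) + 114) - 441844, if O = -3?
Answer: -31828139/72 ≈ -4.4206e+5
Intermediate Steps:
s(d, M) = -18*d (s(d, M) = (d*3)*(-3 - 3) = (3*d)*(-6) = -18*d)
t(P) = 7/4 - (-17 + P)/(8*P) (t(P) = 7/4 - (P - 17)/(4*(P + P)) = 7/4 - (-17 + P)/(4*(2*P)) = 7/4 - (-17 + P)*1/(2*P)/4 = 7/4 - (-17 + P)/(8*P))
(-204*t(s(6, -2)) + 114) - 441844 = (-51*(17 + 13*(-18*6))/(2*((-18*6))) + 114) - 441844 = (-51*(17 + 13*(-108))/(2*(-108)) + 114) - 441844 = (-51*(-1)*(17 - 1404)/(2*108) + 114) - 441844 = (-51*(-1)*(-1387)/(2*108) + 114) - 441844 = (-204*1387/864 + 114) - 441844 = (-23579/72 + 114) - 441844 = -15371/72 - 441844 = -31828139/72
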